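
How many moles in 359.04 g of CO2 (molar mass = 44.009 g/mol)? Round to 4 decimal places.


n = mass / M
n = 359.04 / 44.009
n = 8.15833125 mol, rounded to 4 dp:

8.1583 mol


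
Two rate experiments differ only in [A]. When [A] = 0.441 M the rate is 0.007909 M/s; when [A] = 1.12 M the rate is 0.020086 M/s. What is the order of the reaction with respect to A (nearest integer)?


Rate is proportional to [A]^n, so rate2/rate1 = ([A]2/[A]1)^n. Take logs to solve for n.
rate2/rate1 = 0.020086 / 0.007909 = 2.5396
[A]2/[A]1 = 1.12 / 0.441 = 2.5397
n = ln(2.5396) / ln(2.5397) = 1.0
Nearest integer order:

1


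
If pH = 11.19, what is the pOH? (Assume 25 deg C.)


At 25 deg C, pH + pOH = 14.
pOH = 14 - pH = 14 - 11.19
pOH = 2.81:

2.81


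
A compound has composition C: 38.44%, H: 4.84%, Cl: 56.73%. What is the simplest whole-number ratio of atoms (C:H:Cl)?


Assume 100 g of compound, divide each mass% by atomic mass to get moles, then normalize by the smallest to get a raw atom ratio.
Moles per 100 g: C: 38.44/12.011 = 3.2004, H: 4.84/1.008 = 4.8016, Cl: 56.73/35.453 = 1.6001
Raw ratio (divide by min = 1.6001): C: 2.0, H: 3.001, Cl: 1.0
Multiply by 1 to clear fractions: C: 2.0 ~= 2, H: 3.001 ~= 3, Cl: 1.0 ~= 1
Reduce by GCD to get the simplest whole-number ratio:

2:3:1


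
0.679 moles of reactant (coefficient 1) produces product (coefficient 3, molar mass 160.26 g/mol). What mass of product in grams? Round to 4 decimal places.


Use the coefficient ratio to convert reactant moles to product moles, then multiply by the product's molar mass.
moles_P = moles_R * (coeff_P / coeff_R) = 0.679 * (3/1) = 2.037
mass_P = moles_P * M_P = 2.037 * 160.26
mass_P = 326.44962 g, rounded to 4 dp:

326.4496 g


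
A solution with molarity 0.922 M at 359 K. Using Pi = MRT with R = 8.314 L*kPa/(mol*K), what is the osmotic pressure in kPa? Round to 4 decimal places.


Osmotic pressure (van't Hoff): Pi = M*R*T.
RT = 8.314 * 359 = 2984.726
Pi = 0.922 * 2984.726
Pi = 2751.917372 kPa, rounded to 4 dp:

2751.9174 kPa


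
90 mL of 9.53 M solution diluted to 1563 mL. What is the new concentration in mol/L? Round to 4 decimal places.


Dilution: M1*V1 = M2*V2, solve for M2.
M2 = M1*V1 / V2
M2 = 9.53 * 90 / 1563
M2 = 857.7 / 1563
M2 = 0.5487524 mol/L, rounded to 4 dp:

0.5488 mol/L


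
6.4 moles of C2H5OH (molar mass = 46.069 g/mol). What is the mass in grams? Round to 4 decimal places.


mass = n * M
mass = 6.4 * 46.069
mass = 294.8416 g, rounded to 4 dp:

294.8416 g


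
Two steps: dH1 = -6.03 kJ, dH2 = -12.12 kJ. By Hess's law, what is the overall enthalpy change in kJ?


Hess's law: enthalpy is a state function, so add the step enthalpies.
dH_total = dH1 + dH2 = -6.03 + (-12.12)
dH_total = -18.15 kJ:

-18.15 kJ


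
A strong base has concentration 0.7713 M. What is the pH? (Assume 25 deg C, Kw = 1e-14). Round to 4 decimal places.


A strong base dissociates completely, so [OH-] equals the given concentration.
pOH = -log10([OH-]) = -log10(0.7713) = 0.112777
pH = 14 - pOH = 14 - 0.112777
pH = 13.887223, rounded to 4 dp:

13.8872


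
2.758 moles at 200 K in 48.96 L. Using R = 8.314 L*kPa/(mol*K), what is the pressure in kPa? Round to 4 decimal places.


PV = nRT, solve for P = nRT / V.
nRT = 2.758 * 8.314 * 200 = 4586.0024
P = 4586.0024 / 48.96
P = 93.66834967 kPa, rounded to 4 dp:

93.6683 kPa


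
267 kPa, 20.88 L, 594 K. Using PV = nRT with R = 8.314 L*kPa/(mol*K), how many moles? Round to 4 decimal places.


PV = nRT, solve for n = PV / (RT).
PV = 267 * 20.88 = 5574.96
RT = 8.314 * 594 = 4938.516
n = 5574.96 / 4938.516
n = 1.12887353 mol, rounded to 4 dp:

1.1289 mol


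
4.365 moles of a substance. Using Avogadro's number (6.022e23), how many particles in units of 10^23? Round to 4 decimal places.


N = n * NA, then divide by 1e23 for the requested units.
N / 1e23 = n * 6.022
N / 1e23 = 4.365 * 6.022
N / 1e23 = 26.28603, rounded to 4 dp:

26.2860


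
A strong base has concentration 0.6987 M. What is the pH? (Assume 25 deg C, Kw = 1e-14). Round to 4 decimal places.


A strong base dissociates completely, so [OH-] equals the given concentration.
pOH = -log10([OH-]) = -log10(0.6987) = 0.155709
pH = 14 - pOH = 14 - 0.155709
pH = 13.844291, rounded to 4 dp:

13.8443


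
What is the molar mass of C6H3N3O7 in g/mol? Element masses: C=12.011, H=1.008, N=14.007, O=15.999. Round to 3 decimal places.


M = sum(count * atomic_mass) over atoms.
M = 6*12.011 + 3*1.008 + 3*14.007 + 7*15.999
M = 72.066 + 3.024 + 42.021 + 111.993
M = 229.104 g/mol, rounded to 3 dp:

229.104 g/mol


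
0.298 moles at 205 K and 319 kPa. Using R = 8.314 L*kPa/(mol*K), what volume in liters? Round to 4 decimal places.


PV = nRT, solve for V = nRT / P.
nRT = 0.298 * 8.314 * 205 = 507.9023
V = 507.9023 / 319
V = 1.59217022 L, rounded to 4 dp:

1.5922 L


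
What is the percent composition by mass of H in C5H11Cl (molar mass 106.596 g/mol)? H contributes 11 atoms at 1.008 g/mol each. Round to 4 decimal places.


pct = 100 * (n_elem * M_elem) / M_total
mass_contribution = 11 * 1.008 = 11.088 g/mol
pct = 100 * 11.088 / 106.596
pct = 10.40189125 %, rounded to 4 dp:

10.4019 %


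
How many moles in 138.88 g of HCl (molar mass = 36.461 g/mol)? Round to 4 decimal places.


n = mass / M
n = 138.88 / 36.461
n = 3.8090014 mol, rounded to 4 dp:

3.8090 mol


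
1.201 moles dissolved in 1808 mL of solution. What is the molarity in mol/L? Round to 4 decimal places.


Convert volume to liters: V_L = V_mL / 1000.
V_L = 1808 / 1000 = 1.808 L
M = n / V_L = 1.201 / 1.808
M = 0.66426991 mol/L, rounded to 4 dp:

0.6643 mol/L


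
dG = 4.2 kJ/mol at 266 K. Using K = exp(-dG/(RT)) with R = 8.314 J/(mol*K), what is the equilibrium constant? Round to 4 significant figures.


dG is in kJ/mol; multiply by 1000 to match R in J/(mol*K).
RT = 8.314 * 266 = 2211.524 J/mol
exponent = -dG*1000 / (RT) = -(4.2*1000) / 2211.524 = -1.89914285
K = exp(-1.89914285)
K = 0.14969688, rounded to 4 significant figures:

0.1497


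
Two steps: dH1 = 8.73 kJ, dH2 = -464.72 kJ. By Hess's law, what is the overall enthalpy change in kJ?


Hess's law: enthalpy is a state function, so add the step enthalpies.
dH_total = dH1 + dH2 = 8.73 + (-464.72)
dH_total = -455.99 kJ:

-455.99 kJ


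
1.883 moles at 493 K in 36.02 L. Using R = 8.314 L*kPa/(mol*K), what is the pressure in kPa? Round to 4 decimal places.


PV = nRT, solve for P = nRT / V.
nRT = 1.883 * 8.314 * 493 = 7718.0442
P = 7718.0442 / 36.02
P = 214.27107718 kPa, rounded to 4 dp:

214.2711 kPa


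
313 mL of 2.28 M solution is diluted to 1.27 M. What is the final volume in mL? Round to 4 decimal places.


Dilution: M1*V1 = M2*V2, solve for V2.
V2 = M1*V1 / M2
V2 = 2.28 * 313 / 1.27
V2 = 713.64 / 1.27
V2 = 561.92125984 mL, rounded to 4 dp:

561.9213 mL


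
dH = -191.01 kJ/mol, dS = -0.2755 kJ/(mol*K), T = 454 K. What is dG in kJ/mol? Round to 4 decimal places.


Gibbs: dG = dH - T*dS (consistent units, dS already in kJ/(mol*K)).
T*dS = 454 * -0.2755 = -125.077
dG = -191.01 - (-125.077)
dG = -65.933 kJ/mol, rounded to 4 dp:

-65.9330 kJ/mol


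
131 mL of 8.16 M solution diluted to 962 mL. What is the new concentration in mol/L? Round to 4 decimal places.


Dilution: M1*V1 = M2*V2, solve for M2.
M2 = M1*V1 / V2
M2 = 8.16 * 131 / 962
M2 = 1068.96 / 962
M2 = 1.11118503 mol/L, rounded to 4 dp:

1.1112 mol/L


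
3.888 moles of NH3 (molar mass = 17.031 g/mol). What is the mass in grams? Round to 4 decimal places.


mass = n * M
mass = 3.888 * 17.031
mass = 66.216528 g, rounded to 4 dp:

66.2165 g


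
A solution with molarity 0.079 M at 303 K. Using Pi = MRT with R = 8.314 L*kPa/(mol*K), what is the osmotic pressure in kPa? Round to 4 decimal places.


Osmotic pressure (van't Hoff): Pi = M*R*T.
RT = 8.314 * 303 = 2519.142
Pi = 0.079 * 2519.142
Pi = 199.012218 kPa, rounded to 4 dp:

199.0122 kPa


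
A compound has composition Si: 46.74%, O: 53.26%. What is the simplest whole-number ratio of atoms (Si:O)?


Assume 100 g of compound, divide each mass% by atomic mass to get moles, then normalize by the smallest to get a raw atom ratio.
Moles per 100 g: Si: 46.74/28.086 = 1.6642, O: 53.26/15.999 = 3.329
Raw ratio (divide by min = 1.6642): Si: 1.0, O: 2.0
Multiply by 1 to clear fractions: Si: 1.0 ~= 1, O: 2.0 ~= 2
Reduce by GCD to get the simplest whole-number ratio:

1:2


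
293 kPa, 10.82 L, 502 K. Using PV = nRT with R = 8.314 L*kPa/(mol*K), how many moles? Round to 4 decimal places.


PV = nRT, solve for n = PV / (RT).
PV = 293 * 10.82 = 3170.26
RT = 8.314 * 502 = 4173.628
n = 3170.26 / 4173.628
n = 0.75959333 mol, rounded to 4 dp:

0.7596 mol


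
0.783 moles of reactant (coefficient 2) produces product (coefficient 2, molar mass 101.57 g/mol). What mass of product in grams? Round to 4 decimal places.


Use the coefficient ratio to convert reactant moles to product moles, then multiply by the product's molar mass.
moles_P = moles_R * (coeff_P / coeff_R) = 0.783 * (2/2) = 0.783
mass_P = moles_P * M_P = 0.783 * 101.57
mass_P = 79.52931 g, rounded to 4 dp:

79.5293 g


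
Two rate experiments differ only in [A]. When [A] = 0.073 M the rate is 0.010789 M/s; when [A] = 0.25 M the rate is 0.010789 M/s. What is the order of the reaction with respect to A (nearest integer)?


Rate is proportional to [A]^n, so rate2/rate1 = ([A]2/[A]1)^n. Take logs to solve for n.
rate2/rate1 = 0.010789 / 0.010789 = 1.0
[A]2/[A]1 = 0.25 / 0.073 = 3.4247
n = ln(1.0) / ln(3.4247) = 0.0
Nearest integer order:

0


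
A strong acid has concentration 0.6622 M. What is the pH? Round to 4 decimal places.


A strong acid dissociates completely, so [H+] equals the given concentration.
pH = -log10([H+]) = -log10(0.6622)
pH = 0.17901082, rounded to 4 dp:

0.1790


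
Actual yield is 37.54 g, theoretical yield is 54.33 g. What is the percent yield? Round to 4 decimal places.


% yield = 100 * actual / theoretical
% yield = 100 * 37.54 / 54.33
% yield = 69.09626357 %, rounded to 4 dp:

69.0963 %


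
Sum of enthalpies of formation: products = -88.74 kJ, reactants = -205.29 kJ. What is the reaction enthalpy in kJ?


dH_rxn = sum(dH_f products) - sum(dH_f reactants)
dH_rxn = -88.74 - (-205.29)
dH_rxn = 116.55 kJ:

116.55 kJ


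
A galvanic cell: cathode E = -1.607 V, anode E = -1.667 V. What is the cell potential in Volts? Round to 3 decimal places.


Standard cell potential: E_cell = E_cathode - E_anode.
E_cell = -1.607 - (-1.667)
E_cell = 0.06 V, rounded to 3 dp:

0.060 V


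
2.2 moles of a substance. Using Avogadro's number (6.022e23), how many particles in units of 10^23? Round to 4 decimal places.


N = n * NA, then divide by 1e23 for the requested units.
N / 1e23 = n * 6.022
N / 1e23 = 2.2 * 6.022
N / 1e23 = 13.2484, rounded to 4 dp:

13.2484


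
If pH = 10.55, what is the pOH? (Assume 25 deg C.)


At 25 deg C, pH + pOH = 14.
pOH = 14 - pH = 14 - 10.55
pOH = 3.45:

3.45


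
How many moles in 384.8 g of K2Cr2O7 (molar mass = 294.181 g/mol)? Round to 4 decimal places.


n = mass / M
n = 384.8 / 294.181
n = 1.30803825 mol, rounded to 4 dp:

1.3080 mol


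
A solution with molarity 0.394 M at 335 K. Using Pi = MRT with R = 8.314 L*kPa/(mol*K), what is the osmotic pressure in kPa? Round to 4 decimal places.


Osmotic pressure (van't Hoff): Pi = M*R*T.
RT = 8.314 * 335 = 2785.19
Pi = 0.394 * 2785.19
Pi = 1097.36486 kPa, rounded to 4 dp:

1097.3649 kPa


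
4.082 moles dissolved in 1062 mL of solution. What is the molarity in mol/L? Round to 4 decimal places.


Convert volume to liters: V_L = V_mL / 1000.
V_L = 1062 / 1000 = 1.062 L
M = n / V_L = 4.082 / 1.062
M = 3.84369115 mol/L, rounded to 4 dp:

3.8437 mol/L


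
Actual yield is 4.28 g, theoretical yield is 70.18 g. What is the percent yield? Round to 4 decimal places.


% yield = 100 * actual / theoretical
% yield = 100 * 4.28 / 70.18
% yield = 6.09860359 %, rounded to 4 dp:

6.0986 %


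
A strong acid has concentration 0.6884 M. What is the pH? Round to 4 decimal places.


A strong acid dissociates completely, so [H+] equals the given concentration.
pH = -log10([H+]) = -log10(0.6884)
pH = 0.16215914, rounded to 4 dp:

0.1622


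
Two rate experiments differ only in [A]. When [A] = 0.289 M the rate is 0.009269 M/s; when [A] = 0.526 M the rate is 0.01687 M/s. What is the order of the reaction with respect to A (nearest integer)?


Rate is proportional to [A]^n, so rate2/rate1 = ([A]2/[A]1)^n. Take logs to solve for n.
rate2/rate1 = 0.01687 / 0.009269 = 1.82
[A]2/[A]1 = 0.526 / 0.289 = 1.8201
n = ln(1.82) / ln(1.8201) = 1.0
Nearest integer order:

1


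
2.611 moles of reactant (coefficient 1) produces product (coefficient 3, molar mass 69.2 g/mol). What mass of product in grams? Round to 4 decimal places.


Use the coefficient ratio to convert reactant moles to product moles, then multiply by the product's molar mass.
moles_P = moles_R * (coeff_P / coeff_R) = 2.611 * (3/1) = 7.833
mass_P = moles_P * M_P = 7.833 * 69.2
mass_P = 542.0436 g, rounded to 4 dp:

542.0436 g


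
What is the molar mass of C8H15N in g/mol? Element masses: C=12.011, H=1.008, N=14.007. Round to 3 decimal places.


M = sum(count * atomic_mass) over atoms.
M = 8*12.011 + 15*1.008 + 1*14.007
M = 96.088 + 15.12 + 14.007
M = 125.215 g/mol, rounded to 3 dp:

125.215 g/mol


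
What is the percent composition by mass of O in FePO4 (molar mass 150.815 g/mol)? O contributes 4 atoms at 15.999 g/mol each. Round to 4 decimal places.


pct = 100 * (n_elem * M_elem) / M_total
mass_contribution = 4 * 15.999 = 63.996 g/mol
pct = 100 * 63.996 / 150.815
pct = 42.43344495 %, rounded to 4 dp:

42.4334 %


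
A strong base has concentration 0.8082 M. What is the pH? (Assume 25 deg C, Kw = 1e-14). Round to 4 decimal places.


A strong base dissociates completely, so [OH-] equals the given concentration.
pOH = -log10([OH-]) = -log10(0.8082) = 0.092481
pH = 14 - pOH = 14 - 0.092481
pH = 13.907519, rounded to 4 dp:

13.9075


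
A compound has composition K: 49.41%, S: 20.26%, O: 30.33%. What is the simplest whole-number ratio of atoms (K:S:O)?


Assume 100 g of compound, divide each mass% by atomic mass to get moles, then normalize by the smallest to get a raw atom ratio.
Moles per 100 g: K: 49.41/39.098 = 1.2637, S: 20.26/32.065 = 0.6318, O: 30.33/15.999 = 1.8957
Raw ratio (divide by min = 0.6318): K: 2.0, S: 1.0, O: 3.0
Multiply by 1 to clear fractions: K: 2.0 ~= 2, S: 1.0 ~= 1, O: 3.0 ~= 3
Reduce by GCD to get the simplest whole-number ratio:

2:1:3


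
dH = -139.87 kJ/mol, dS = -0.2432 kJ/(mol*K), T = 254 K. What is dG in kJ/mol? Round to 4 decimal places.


Gibbs: dG = dH - T*dS (consistent units, dS already in kJ/(mol*K)).
T*dS = 254 * -0.2432 = -61.7728
dG = -139.87 - (-61.7728)
dG = -78.0972 kJ/mol, rounded to 4 dp:

-78.0972 kJ/mol


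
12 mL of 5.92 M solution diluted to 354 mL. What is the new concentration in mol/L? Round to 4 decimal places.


Dilution: M1*V1 = M2*V2, solve for M2.
M2 = M1*V1 / V2
M2 = 5.92 * 12 / 354
M2 = 71.04 / 354
M2 = 0.20067797 mol/L, rounded to 4 dp:

0.2007 mol/L


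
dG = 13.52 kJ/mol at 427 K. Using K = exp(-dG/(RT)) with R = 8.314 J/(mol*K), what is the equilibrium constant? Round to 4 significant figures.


dG is in kJ/mol; multiply by 1000 to match R in J/(mol*K).
RT = 8.314 * 427 = 3550.078 J/mol
exponent = -dG*1000 / (RT) = -(13.52*1000) / 3550.078 = -3.80836703
K = exp(-3.80836703)
K = 0.022184376, rounded to 4 significant figures:

0.02218


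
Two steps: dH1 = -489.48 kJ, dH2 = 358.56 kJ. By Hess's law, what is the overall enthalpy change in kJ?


Hess's law: enthalpy is a state function, so add the step enthalpies.
dH_total = dH1 + dH2 = -489.48 + (358.56)
dH_total = -130.92 kJ:

-130.92 kJ


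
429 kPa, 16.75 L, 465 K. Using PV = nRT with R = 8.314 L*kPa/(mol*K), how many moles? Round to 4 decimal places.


PV = nRT, solve for n = PV / (RT).
PV = 429 * 16.75 = 7185.75
RT = 8.314 * 465 = 3866.01
n = 7185.75 / 3866.01
n = 1.85869928 mol, rounded to 4 dp:

1.8587 mol


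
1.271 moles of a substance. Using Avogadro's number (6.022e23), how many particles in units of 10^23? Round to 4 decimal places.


N = n * NA, then divide by 1e23 for the requested units.
N / 1e23 = n * 6.022
N / 1e23 = 1.271 * 6.022
N / 1e23 = 7.653962, rounded to 4 dp:

7.6540


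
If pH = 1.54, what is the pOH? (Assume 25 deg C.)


At 25 deg C, pH + pOH = 14.
pOH = 14 - pH = 14 - 1.54
pOH = 12.46:

12.46


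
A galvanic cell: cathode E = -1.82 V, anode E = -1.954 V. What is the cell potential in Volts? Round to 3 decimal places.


Standard cell potential: E_cell = E_cathode - E_anode.
E_cell = -1.82 - (-1.954)
E_cell = 0.134 V, rounded to 3 dp:

0.134 V


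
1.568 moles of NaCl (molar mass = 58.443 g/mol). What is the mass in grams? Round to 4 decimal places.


mass = n * M
mass = 1.568 * 58.443
mass = 91.638624 g, rounded to 4 dp:

91.6386 g


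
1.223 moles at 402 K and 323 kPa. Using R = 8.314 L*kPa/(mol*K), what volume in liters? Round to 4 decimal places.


PV = nRT, solve for V = nRT / P.
nRT = 1.223 * 8.314 * 402 = 4087.5448
V = 4087.5448 / 323
V = 12.65493746 L, rounded to 4 dp:

12.6549 L


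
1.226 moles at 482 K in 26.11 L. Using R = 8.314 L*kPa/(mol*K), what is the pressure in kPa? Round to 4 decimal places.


PV = nRT, solve for P = nRT / V.
nRT = 1.226 * 8.314 * 482 = 4913.0086
P = 4913.0086 / 26.11
P = 188.16578322 kPa, rounded to 4 dp:

188.1658 kPa


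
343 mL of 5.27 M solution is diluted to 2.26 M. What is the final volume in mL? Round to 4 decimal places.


Dilution: M1*V1 = M2*V2, solve for V2.
V2 = M1*V1 / M2
V2 = 5.27 * 343 / 2.26
V2 = 1807.61 / 2.26
V2 = 799.82743363 mL, rounded to 4 dp:

799.8274 mL


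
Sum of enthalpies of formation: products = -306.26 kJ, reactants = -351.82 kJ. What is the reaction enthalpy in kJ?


dH_rxn = sum(dH_f products) - sum(dH_f reactants)
dH_rxn = -306.26 - (-351.82)
dH_rxn = 45.56 kJ:

45.56 kJ


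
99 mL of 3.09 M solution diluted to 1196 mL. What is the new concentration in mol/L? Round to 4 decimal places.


Dilution: M1*V1 = M2*V2, solve for M2.
M2 = M1*V1 / V2
M2 = 3.09 * 99 / 1196
M2 = 305.91 / 1196
M2 = 0.25577759 mol/L, rounded to 4 dp:

0.2558 mol/L


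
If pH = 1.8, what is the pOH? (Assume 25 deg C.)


At 25 deg C, pH + pOH = 14.
pOH = 14 - pH = 14 - 1.8
pOH = 12.2:

12.20


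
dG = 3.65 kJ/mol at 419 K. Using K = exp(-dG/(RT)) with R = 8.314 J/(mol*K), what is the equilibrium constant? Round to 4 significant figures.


dG is in kJ/mol; multiply by 1000 to match R in J/(mol*K).
RT = 8.314 * 419 = 3483.566 J/mol
exponent = -dG*1000 / (RT) = -(3.65*1000) / 3483.566 = -1.0477769
K = exp(-1.0477769)
K = 0.35071656, rounded to 4 significant figures:

0.3507


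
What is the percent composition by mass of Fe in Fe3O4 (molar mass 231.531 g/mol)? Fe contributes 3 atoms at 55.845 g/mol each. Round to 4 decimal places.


pct = 100 * (n_elem * M_elem) / M_total
mass_contribution = 3 * 55.845 = 167.535 g/mol
pct = 100 * 167.535 / 231.531
pct = 72.35964083 %, rounded to 4 dp:

72.3596 %


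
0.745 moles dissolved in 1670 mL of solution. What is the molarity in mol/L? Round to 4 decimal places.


Convert volume to liters: V_L = V_mL / 1000.
V_L = 1670 / 1000 = 1.67 L
M = n / V_L = 0.745 / 1.67
M = 0.44610778 mol/L, rounded to 4 dp:

0.4461 mol/L


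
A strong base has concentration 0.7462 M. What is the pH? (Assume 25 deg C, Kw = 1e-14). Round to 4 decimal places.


A strong base dissociates completely, so [OH-] equals the given concentration.
pOH = -log10([OH-]) = -log10(0.7462) = 0.127145
pH = 14 - pOH = 14 - 0.127145
pH = 13.872855, rounded to 4 dp:

13.8729


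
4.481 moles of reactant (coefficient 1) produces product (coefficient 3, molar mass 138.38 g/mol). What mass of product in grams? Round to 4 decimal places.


Use the coefficient ratio to convert reactant moles to product moles, then multiply by the product's molar mass.
moles_P = moles_R * (coeff_P / coeff_R) = 4.481 * (3/1) = 13.443
mass_P = moles_P * M_P = 13.443 * 138.38
mass_P = 1860.24234 g, rounded to 4 dp:

1860.2423 g


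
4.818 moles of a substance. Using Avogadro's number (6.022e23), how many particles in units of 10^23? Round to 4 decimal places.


N = n * NA, then divide by 1e23 for the requested units.
N / 1e23 = n * 6.022
N / 1e23 = 4.818 * 6.022
N / 1e23 = 29.013996, rounded to 4 dp:

29.0140


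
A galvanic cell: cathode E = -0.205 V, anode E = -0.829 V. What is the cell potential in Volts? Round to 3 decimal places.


Standard cell potential: E_cell = E_cathode - E_anode.
E_cell = -0.205 - (-0.829)
E_cell = 0.624 V, rounded to 3 dp:

0.624 V


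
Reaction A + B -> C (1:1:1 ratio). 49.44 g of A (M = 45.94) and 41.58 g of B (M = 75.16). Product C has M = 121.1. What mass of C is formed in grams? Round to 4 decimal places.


Find moles of each reactant; the smaller value is the limiting reagent in a 1:1:1 reaction, so moles_C equals moles of the limiter.
n_A = mass_A / M_A = 49.44 / 45.94 = 1.076186 mol
n_B = mass_B / M_B = 41.58 / 75.16 = 0.55322 mol
Limiting reagent: B (smaller), n_limiting = 0.55322 mol
mass_C = n_limiting * M_C = 0.55322 * 121.1
mass_C = 66.994942 g, rounded to 4 dp:

66.9949 g


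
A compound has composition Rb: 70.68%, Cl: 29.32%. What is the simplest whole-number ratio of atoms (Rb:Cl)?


Assume 100 g of compound, divide each mass% by atomic mass to get moles, then normalize by the smallest to get a raw atom ratio.
Moles per 100 g: Rb: 70.68/85.468 = 0.827, Cl: 29.32/35.453 = 0.827
Raw ratio (divide by min = 0.827): Rb: 1.0, Cl: 1.0
Multiply by 1 to clear fractions: Rb: 1.0 ~= 1, Cl: 1.0 ~= 1
Reduce by GCD to get the simplest whole-number ratio:

1:1


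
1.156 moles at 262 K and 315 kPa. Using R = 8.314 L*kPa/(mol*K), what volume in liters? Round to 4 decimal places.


PV = nRT, solve for V = nRT / P.
nRT = 1.156 * 8.314 * 262 = 2518.0778
V = 2518.0778 / 315
V = 7.99389778 L, rounded to 4 dp:

7.9939 L


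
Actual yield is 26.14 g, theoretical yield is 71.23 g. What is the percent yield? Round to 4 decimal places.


% yield = 100 * actual / theoretical
% yield = 100 * 26.14 / 71.23
% yield = 36.6980205 %, rounded to 4 dp:

36.6980 %


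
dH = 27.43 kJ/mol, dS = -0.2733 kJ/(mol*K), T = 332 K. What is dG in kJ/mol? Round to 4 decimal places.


Gibbs: dG = dH - T*dS (consistent units, dS already in kJ/(mol*K)).
T*dS = 332 * -0.2733 = -90.7356
dG = 27.43 - (-90.7356)
dG = 118.1656 kJ/mol, rounded to 4 dp:

118.1656 kJ/mol


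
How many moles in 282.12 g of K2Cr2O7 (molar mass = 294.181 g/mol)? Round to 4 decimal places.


n = mass / M
n = 282.12 / 294.181
n = 0.95900143 mol, rounded to 4 dp:

0.9590 mol


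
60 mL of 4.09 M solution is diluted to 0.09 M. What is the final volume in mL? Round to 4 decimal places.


Dilution: M1*V1 = M2*V2, solve for V2.
V2 = M1*V1 / M2
V2 = 4.09 * 60 / 0.09
V2 = 245.4 / 0.09
V2 = 2726.66666667 mL, rounded to 4 dp:

2726.6667 mL


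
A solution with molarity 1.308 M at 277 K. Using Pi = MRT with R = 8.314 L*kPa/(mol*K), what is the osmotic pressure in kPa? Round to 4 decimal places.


Osmotic pressure (van't Hoff): Pi = M*R*T.
RT = 8.314 * 277 = 2302.978
Pi = 1.308 * 2302.978
Pi = 3012.295224 kPa, rounded to 4 dp:

3012.2952 kPa


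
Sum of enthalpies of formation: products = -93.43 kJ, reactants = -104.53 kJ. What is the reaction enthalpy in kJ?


dH_rxn = sum(dH_f products) - sum(dH_f reactants)
dH_rxn = -93.43 - (-104.53)
dH_rxn = 11.1 kJ:

11.10 kJ


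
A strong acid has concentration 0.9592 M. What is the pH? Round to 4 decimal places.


A strong acid dissociates completely, so [H+] equals the given concentration.
pH = -log10([H+]) = -log10(0.9592)
pH = 0.01809083, rounded to 4 dp:

0.0181


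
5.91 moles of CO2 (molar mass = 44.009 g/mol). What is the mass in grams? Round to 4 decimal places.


mass = n * M
mass = 5.91 * 44.009
mass = 260.09319 g, rounded to 4 dp:

260.0932 g


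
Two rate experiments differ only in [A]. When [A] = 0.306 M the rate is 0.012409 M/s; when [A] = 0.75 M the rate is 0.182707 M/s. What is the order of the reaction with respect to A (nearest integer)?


Rate is proportional to [A]^n, so rate2/rate1 = ([A]2/[A]1)^n. Take logs to solve for n.
rate2/rate1 = 0.182707 / 0.012409 = 14.7237
[A]2/[A]1 = 0.75 / 0.306 = 2.451
n = ln(14.7237) / ln(2.451) = 3.0
Nearest integer order:

3


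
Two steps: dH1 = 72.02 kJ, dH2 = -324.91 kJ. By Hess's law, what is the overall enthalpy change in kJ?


Hess's law: enthalpy is a state function, so add the step enthalpies.
dH_total = dH1 + dH2 = 72.02 + (-324.91)
dH_total = -252.89 kJ:

-252.89 kJ


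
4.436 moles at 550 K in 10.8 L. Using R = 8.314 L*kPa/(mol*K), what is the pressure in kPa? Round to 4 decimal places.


PV = nRT, solve for P = nRT / V.
nRT = 4.436 * 8.314 * 550 = 20284.4972
P = 20284.4972 / 10.8
P = 1878.19418519 kPa, rounded to 4 dp:

1878.1942 kPa


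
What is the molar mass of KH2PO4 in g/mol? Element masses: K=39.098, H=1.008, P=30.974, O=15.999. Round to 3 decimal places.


M = sum(count * atomic_mass) over atoms.
M = 1*39.098 + 2*1.008 + 1*30.974 + 4*15.999
M = 39.098 + 2.016 + 30.974 + 63.996
M = 136.084 g/mol, rounded to 3 dp:

136.084 g/mol


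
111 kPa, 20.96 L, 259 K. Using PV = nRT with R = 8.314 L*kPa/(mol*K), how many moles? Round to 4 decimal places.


PV = nRT, solve for n = PV / (RT).
PV = 111 * 20.96 = 2326.56
RT = 8.314 * 259 = 2153.326
n = 2326.56 / 2153.326
n = 1.0804495 mol, rounded to 4 dp:

1.0804 mol


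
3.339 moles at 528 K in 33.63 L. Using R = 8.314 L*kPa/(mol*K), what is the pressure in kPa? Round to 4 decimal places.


PV = nRT, solve for P = nRT / V.
nRT = 3.339 * 8.314 * 528 = 14657.5155
P = 14657.5155 / 33.63
P = 435.84643176 kPa, rounded to 4 dp:

435.8464 kPa


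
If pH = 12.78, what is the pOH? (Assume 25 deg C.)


At 25 deg C, pH + pOH = 14.
pOH = 14 - pH = 14 - 12.78
pOH = 1.22:

1.22


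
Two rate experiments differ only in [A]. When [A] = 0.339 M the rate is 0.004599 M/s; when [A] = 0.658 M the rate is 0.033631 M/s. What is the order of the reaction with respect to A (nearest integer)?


Rate is proportional to [A]^n, so rate2/rate1 = ([A]2/[A]1)^n. Take logs to solve for n.
rate2/rate1 = 0.033631 / 0.004599 = 7.3127
[A]2/[A]1 = 0.658 / 0.339 = 1.941
n = ln(7.3127) / ln(1.941) = 3.0
Nearest integer order:

3


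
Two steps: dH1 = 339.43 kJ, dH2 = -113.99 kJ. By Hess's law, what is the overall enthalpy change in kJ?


Hess's law: enthalpy is a state function, so add the step enthalpies.
dH_total = dH1 + dH2 = 339.43 + (-113.99)
dH_total = 225.44 kJ:

225.44 kJ


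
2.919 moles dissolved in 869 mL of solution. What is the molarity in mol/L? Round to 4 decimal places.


Convert volume to liters: V_L = V_mL / 1000.
V_L = 869 / 1000 = 0.869 L
M = n / V_L = 2.919 / 0.869
M = 3.35903337 mol/L, rounded to 4 dp:

3.3590 mol/L


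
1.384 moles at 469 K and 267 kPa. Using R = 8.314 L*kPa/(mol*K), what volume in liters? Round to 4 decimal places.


PV = nRT, solve for V = nRT / P.
nRT = 1.384 * 8.314 * 469 = 5396.5841
V = 5396.5841 / 267
V = 20.21192547 L, rounded to 4 dp:

20.2119 L


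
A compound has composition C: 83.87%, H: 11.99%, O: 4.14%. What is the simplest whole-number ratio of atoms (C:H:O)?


Assume 100 g of compound, divide each mass% by atomic mass to get moles, then normalize by the smallest to get a raw atom ratio.
Moles per 100 g: C: 83.87/12.011 = 6.9828, H: 11.99/1.008 = 11.8948, O: 4.14/15.999 = 0.2588
Raw ratio (divide by min = 0.2588): C: 26.985, H: 45.968, O: 1.0
Multiply by 1 to clear fractions: C: 26.985 ~= 27, H: 45.968 ~= 46, O: 1.0 ~= 1
Reduce by GCD to get the simplest whole-number ratio:

27:46:1


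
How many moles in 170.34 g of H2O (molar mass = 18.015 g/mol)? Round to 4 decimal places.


n = mass / M
n = 170.34 / 18.015
n = 9.45545379 mol, rounded to 4 dp:

9.4555 mol


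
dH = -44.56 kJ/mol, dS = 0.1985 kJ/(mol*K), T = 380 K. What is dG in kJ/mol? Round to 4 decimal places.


Gibbs: dG = dH - T*dS (consistent units, dS already in kJ/(mol*K)).
T*dS = 380 * 0.1985 = 75.43
dG = -44.56 - (75.43)
dG = -119.99 kJ/mol, rounded to 4 dp:

-119.9900 kJ/mol


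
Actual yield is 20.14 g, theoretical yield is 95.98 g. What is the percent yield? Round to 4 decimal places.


% yield = 100 * actual / theoretical
% yield = 100 * 20.14 / 95.98
% yield = 20.98353824 %, rounded to 4 dp:

20.9835 %


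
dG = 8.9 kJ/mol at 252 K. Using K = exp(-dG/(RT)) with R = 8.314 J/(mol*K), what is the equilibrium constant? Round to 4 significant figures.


dG is in kJ/mol; multiply by 1000 to match R in J/(mol*K).
RT = 8.314 * 252 = 2095.128 J/mol
exponent = -dG*1000 / (RT) = -(8.9*1000) / 2095.128 = -4.24795048
K = exp(-4.24795048)
K = 0.014293499, rounded to 4 significant figures:

0.01429


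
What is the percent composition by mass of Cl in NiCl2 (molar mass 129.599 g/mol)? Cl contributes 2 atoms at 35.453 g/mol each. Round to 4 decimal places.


pct = 100 * (n_elem * M_elem) / M_total
mass_contribution = 2 * 35.453 = 70.906 g/mol
pct = 100 * 70.906 / 129.599
pct = 54.71184191 %, rounded to 4 dp:

54.7118 %


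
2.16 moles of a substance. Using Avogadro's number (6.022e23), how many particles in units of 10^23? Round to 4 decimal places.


N = n * NA, then divide by 1e23 for the requested units.
N / 1e23 = n * 6.022
N / 1e23 = 2.16 * 6.022
N / 1e23 = 13.00752, rounded to 4 dp:

13.0075


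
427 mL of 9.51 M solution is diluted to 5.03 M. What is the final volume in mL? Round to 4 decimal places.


Dilution: M1*V1 = M2*V2, solve for V2.
V2 = M1*V1 / M2
V2 = 9.51 * 427 / 5.03
V2 = 4060.77 / 5.03
V2 = 807.31013917 mL, rounded to 4 dp:

807.3101 mL


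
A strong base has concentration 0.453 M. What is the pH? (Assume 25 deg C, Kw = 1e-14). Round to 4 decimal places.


A strong base dissociates completely, so [OH-] equals the given concentration.
pOH = -log10([OH-]) = -log10(0.453) = 0.343902
pH = 14 - pOH = 14 - 0.343902
pH = 13.656098, rounded to 4 dp:

13.6561


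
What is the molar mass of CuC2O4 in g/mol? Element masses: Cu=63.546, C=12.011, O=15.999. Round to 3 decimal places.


M = sum(count * atomic_mass) over atoms.
M = 1*63.546 + 2*12.011 + 4*15.999
M = 63.546 + 24.022 + 63.996
M = 151.564 g/mol, rounded to 3 dp:

151.564 g/mol


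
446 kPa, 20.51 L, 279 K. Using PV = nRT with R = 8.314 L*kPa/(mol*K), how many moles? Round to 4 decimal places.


PV = nRT, solve for n = PV / (RT).
PV = 446 * 20.51 = 9147.46
RT = 8.314 * 279 = 2319.606
n = 9147.46 / 2319.606
n = 3.94354041 mol, rounded to 4 dp:

3.9435 mol


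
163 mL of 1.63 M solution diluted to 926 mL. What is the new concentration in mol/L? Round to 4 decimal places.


Dilution: M1*V1 = M2*V2, solve for M2.
M2 = M1*V1 / V2
M2 = 1.63 * 163 / 926
M2 = 265.69 / 926
M2 = 0.28692225 mol/L, rounded to 4 dp:

0.2869 mol/L


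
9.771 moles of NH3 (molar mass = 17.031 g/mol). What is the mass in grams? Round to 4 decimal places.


mass = n * M
mass = 9.771 * 17.031
mass = 166.409901 g, rounded to 4 dp:

166.4099 g


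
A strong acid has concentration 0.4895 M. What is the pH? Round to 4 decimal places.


A strong acid dissociates completely, so [H+] equals the given concentration.
pH = -log10([H+]) = -log10(0.4895)
pH = 0.3102473, rounded to 4 dp:

0.3102


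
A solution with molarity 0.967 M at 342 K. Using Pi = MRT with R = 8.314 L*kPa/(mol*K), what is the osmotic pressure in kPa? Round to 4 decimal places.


Osmotic pressure (van't Hoff): Pi = M*R*T.
RT = 8.314 * 342 = 2843.388
Pi = 0.967 * 2843.388
Pi = 2749.556196 kPa, rounded to 4 dp:

2749.5562 kPa


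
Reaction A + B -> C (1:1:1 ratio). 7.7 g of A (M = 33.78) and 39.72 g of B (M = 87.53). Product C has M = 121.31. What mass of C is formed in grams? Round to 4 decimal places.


Find moles of each reactant; the smaller value is the limiting reagent in a 1:1:1 reaction, so moles_C equals moles of the limiter.
n_A = mass_A / M_A = 7.7 / 33.78 = 0.227946 mol
n_B = mass_B / M_B = 39.72 / 87.53 = 0.453787 mol
Limiting reagent: A (smaller), n_limiting = 0.227946 mol
mass_C = n_limiting * M_C = 0.227946 * 121.31
mass_C = 27.65212926 g, rounded to 4 dp:

27.6521 g


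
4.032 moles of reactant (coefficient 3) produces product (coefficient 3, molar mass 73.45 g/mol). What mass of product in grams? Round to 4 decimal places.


Use the coefficient ratio to convert reactant moles to product moles, then multiply by the product's molar mass.
moles_P = moles_R * (coeff_P / coeff_R) = 4.032 * (3/3) = 4.032
mass_P = moles_P * M_P = 4.032 * 73.45
mass_P = 296.1504 g, rounded to 4 dp:

296.1504 g


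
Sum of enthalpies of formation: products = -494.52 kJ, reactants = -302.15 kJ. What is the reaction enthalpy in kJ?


dH_rxn = sum(dH_f products) - sum(dH_f reactants)
dH_rxn = -494.52 - (-302.15)
dH_rxn = -192.37 kJ:

-192.37 kJ


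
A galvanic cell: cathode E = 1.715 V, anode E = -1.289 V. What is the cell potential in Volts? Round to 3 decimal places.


Standard cell potential: E_cell = E_cathode - E_anode.
E_cell = 1.715 - (-1.289)
E_cell = 3.004 V, rounded to 3 dp:

3.004 V


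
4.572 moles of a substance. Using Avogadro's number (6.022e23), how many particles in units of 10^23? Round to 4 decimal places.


N = n * NA, then divide by 1e23 for the requested units.
N / 1e23 = n * 6.022
N / 1e23 = 4.572 * 6.022
N / 1e23 = 27.532584, rounded to 4 dp:

27.5326


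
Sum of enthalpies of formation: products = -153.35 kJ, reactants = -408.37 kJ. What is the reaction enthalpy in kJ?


dH_rxn = sum(dH_f products) - sum(dH_f reactants)
dH_rxn = -153.35 - (-408.37)
dH_rxn = 255.02 kJ:

255.02 kJ


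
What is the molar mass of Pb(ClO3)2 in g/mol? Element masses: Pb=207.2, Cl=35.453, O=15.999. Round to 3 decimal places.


M = sum(count * atomic_mass) over atoms.
M = 1*207.2 + 2*35.453 + 6*15.999
M = 207.2 + 70.906 + 95.994
M = 374.1 g/mol, rounded to 3 dp:

374.100 g/mol


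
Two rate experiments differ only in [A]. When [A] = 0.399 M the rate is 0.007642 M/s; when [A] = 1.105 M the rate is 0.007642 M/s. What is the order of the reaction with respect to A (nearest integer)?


Rate is proportional to [A]^n, so rate2/rate1 = ([A]2/[A]1)^n. Take logs to solve for n.
rate2/rate1 = 0.007642 / 0.007642 = 1.0
[A]2/[A]1 = 1.105 / 0.399 = 2.7694
n = ln(1.0) / ln(2.7694) = 0.0
Nearest integer order:

0


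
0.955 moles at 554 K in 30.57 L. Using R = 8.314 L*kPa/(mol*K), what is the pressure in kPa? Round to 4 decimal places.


PV = nRT, solve for P = nRT / V.
nRT = 0.955 * 8.314 * 554 = 4398.688
P = 4398.688 / 30.57
P = 143.88904154 kPa, rounded to 4 dp:

143.8890 kPa


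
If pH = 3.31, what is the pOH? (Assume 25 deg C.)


At 25 deg C, pH + pOH = 14.
pOH = 14 - pH = 14 - 3.31
pOH = 10.69:

10.69


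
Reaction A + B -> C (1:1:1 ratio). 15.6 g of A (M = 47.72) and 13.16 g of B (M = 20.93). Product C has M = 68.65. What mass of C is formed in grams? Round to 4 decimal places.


Find moles of each reactant; the smaller value is the limiting reagent in a 1:1:1 reaction, so moles_C equals moles of the limiter.
n_A = mass_A / M_A = 15.6 / 47.72 = 0.326907 mol
n_B = mass_B / M_B = 13.16 / 20.93 = 0.628763 mol
Limiting reagent: A (smaller), n_limiting = 0.326907 mol
mass_C = n_limiting * M_C = 0.326907 * 68.65
mass_C = 22.44216555 g, rounded to 4 dp:

22.4422 g


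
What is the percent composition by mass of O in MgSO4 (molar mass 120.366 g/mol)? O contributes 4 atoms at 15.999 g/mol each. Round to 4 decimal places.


pct = 100 * (n_elem * M_elem) / M_total
mass_contribution = 4 * 15.999 = 63.996 g/mol
pct = 100 * 63.996 / 120.366
pct = 53.16783809 %, rounded to 4 dp:

53.1678 %


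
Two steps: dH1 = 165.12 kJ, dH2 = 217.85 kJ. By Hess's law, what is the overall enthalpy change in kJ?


Hess's law: enthalpy is a state function, so add the step enthalpies.
dH_total = dH1 + dH2 = 165.12 + (217.85)
dH_total = 382.97 kJ:

382.97 kJ


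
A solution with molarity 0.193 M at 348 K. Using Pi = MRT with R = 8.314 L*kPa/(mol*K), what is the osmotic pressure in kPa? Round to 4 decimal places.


Osmotic pressure (van't Hoff): Pi = M*R*T.
RT = 8.314 * 348 = 2893.272
Pi = 0.193 * 2893.272
Pi = 558.401496 kPa, rounded to 4 dp:

558.4015 kPa


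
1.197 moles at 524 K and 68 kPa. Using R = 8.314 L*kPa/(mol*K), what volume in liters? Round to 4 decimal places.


PV = nRT, solve for V = nRT / P.
nRT = 1.197 * 8.314 * 524 = 5214.7736
V = 5214.7736 / 68
V = 76.68784706 L, rounded to 4 dp:

76.6878 L


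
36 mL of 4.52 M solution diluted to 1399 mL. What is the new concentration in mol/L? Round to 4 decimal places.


Dilution: M1*V1 = M2*V2, solve for M2.
M2 = M1*V1 / V2
M2 = 4.52 * 36 / 1399
M2 = 162.72 / 1399
M2 = 0.11631165 mol/L, rounded to 4 dp:

0.1163 mol/L


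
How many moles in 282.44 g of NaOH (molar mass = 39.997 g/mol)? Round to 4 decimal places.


n = mass / M
n = 282.44 / 39.997
n = 7.06152961 mol, rounded to 4 dp:

7.0615 mol


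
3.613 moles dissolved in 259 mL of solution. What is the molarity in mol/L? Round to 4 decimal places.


Convert volume to liters: V_L = V_mL / 1000.
V_L = 259 / 1000 = 0.259 L
M = n / V_L = 3.613 / 0.259
M = 13.94980695 mol/L, rounded to 4 dp:

13.9498 mol/L


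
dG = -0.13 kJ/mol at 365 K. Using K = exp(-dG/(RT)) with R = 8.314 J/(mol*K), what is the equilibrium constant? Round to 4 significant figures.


dG is in kJ/mol; multiply by 1000 to match R in J/(mol*K).
RT = 8.314 * 365 = 3034.61 J/mol
exponent = -dG*1000 / (RT) = -(-0.13*1000) / 3034.61 = 0.04283911
K = exp(0.04283911)
K = 1.0437699, rounded to 4 significant figures:

1.044


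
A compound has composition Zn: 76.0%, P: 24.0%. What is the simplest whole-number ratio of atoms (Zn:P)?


Assume 100 g of compound, divide each mass% by atomic mass to get moles, then normalize by the smallest to get a raw atom ratio.
Moles per 100 g: Zn: 76.0/65.38 = 1.1624, P: 24.0/30.974 = 0.7748
Raw ratio (divide by min = 0.7748): Zn: 1.5, P: 1.0
Multiply by 2 to clear fractions: Zn: 3.0 ~= 3, P: 2.0 ~= 2
Reduce by GCD to get the simplest whole-number ratio:

3:2


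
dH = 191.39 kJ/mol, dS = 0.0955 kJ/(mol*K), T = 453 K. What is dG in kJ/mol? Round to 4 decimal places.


Gibbs: dG = dH - T*dS (consistent units, dS already in kJ/(mol*K)).
T*dS = 453 * 0.0955 = 43.2615
dG = 191.39 - (43.2615)
dG = 148.1285 kJ/mol, rounded to 4 dp:

148.1285 kJ/mol


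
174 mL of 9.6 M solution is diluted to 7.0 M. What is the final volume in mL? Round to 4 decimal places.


Dilution: M1*V1 = M2*V2, solve for V2.
V2 = M1*V1 / M2
V2 = 9.6 * 174 / 7.0
V2 = 1670.4 / 7.0
V2 = 238.62857143 mL, rounded to 4 dp:

238.6286 mL


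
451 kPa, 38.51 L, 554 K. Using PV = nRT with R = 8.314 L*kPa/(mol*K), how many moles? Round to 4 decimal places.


PV = nRT, solve for n = PV / (RT).
PV = 451 * 38.51 = 17368.01
RT = 8.314 * 554 = 4605.956
n = 17368.01 / 4605.956
n = 3.77077202 mol, rounded to 4 dp:

3.7708 mol


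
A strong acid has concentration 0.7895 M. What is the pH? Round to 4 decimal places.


A strong acid dissociates completely, so [H+] equals the given concentration.
pH = -log10([H+]) = -log10(0.7895)
pH = 0.10264787, rounded to 4 dp:

0.1026


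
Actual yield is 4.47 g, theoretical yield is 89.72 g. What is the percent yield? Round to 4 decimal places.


% yield = 100 * actual / theoretical
% yield = 100 * 4.47 / 89.72
% yield = 4.98216674 %, rounded to 4 dp:

4.9822 %


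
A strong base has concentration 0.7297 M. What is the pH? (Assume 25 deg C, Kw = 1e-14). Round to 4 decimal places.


A strong base dissociates completely, so [OH-] equals the given concentration.
pOH = -log10([OH-]) = -log10(0.7297) = 0.136856
pH = 14 - pOH = 14 - 0.136856
pH = 13.863144, rounded to 4 dp:

13.8631
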